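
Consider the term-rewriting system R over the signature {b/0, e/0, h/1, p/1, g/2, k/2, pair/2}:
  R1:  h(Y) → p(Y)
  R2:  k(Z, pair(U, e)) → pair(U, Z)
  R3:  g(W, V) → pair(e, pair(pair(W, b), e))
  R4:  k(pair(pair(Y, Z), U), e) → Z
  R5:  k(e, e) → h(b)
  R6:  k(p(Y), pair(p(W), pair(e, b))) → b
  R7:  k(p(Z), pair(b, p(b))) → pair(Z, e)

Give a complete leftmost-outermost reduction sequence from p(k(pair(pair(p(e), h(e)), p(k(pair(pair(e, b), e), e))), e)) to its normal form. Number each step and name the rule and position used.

1. p(k(pair(pair(p(e), h(e)), p(k(pair(pair(e, b), e), e))), e))  →  p(h(e))   [R4 at 1]
2. p(h(e))  →  p(p(e))   [R1 at 1]

p(p(e))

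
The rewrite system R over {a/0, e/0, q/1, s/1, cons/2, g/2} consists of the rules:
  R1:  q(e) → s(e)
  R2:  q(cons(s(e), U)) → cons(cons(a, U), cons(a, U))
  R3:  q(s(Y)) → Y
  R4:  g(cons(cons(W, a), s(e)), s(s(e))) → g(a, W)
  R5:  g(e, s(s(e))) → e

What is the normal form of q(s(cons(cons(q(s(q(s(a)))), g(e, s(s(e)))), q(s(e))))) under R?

1. q(s(cons(cons(q(s(q(s(a)))), g(e, s(s(e)))), q(s(e)))))  →  cons(cons(q(s(q(s(a)))), g(e, s(s(e)))), q(s(e)))   [R3 at ε]
2. cons(cons(q(s(q(s(a)))), g(e, s(s(e)))), q(s(e)))  →  cons(cons(q(s(a)), g(e, s(s(e)))), q(s(e)))   [R3 at 1.1]
3. cons(cons(q(s(a)), g(e, s(s(e)))), q(s(e)))  →  cons(cons(a, g(e, s(s(e)))), q(s(e)))   [R3 at 1.1]
4. cons(cons(a, g(e, s(s(e)))), q(s(e)))  →  cons(cons(a, e), q(s(e)))   [R5 at 1.2]
5. cons(cons(a, e), q(s(e)))  →  cons(cons(a, e), e)   [R3 at 2]

cons(cons(a, e), e)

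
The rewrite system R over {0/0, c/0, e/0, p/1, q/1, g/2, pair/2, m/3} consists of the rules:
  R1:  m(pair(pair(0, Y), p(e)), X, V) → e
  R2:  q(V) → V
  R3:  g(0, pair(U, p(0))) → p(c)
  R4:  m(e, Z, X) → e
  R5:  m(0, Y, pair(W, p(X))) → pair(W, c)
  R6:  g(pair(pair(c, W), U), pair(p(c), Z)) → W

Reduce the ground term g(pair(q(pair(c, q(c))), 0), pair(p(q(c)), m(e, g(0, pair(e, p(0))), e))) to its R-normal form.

c

1. g(pair(q(pair(c, q(c))), 0), pair(p(q(c)), m(e, g(0, pair(e, p(0))), e)))  →  g(pair(pair(c, q(c)), 0), pair(p(q(c)), m(e, g(0, pair(e, p(0))), e)))   [R2 at 1.1]
2. g(pair(pair(c, q(c)), 0), pair(p(q(c)), m(e, g(0, pair(e, p(0))), e)))  →  g(pair(pair(c, c), 0), pair(p(q(c)), m(e, g(0, pair(e, p(0))), e)))   [R2 at 1.1.2]
3. g(pair(pair(c, c), 0), pair(p(q(c)), m(e, g(0, pair(e, p(0))), e)))  →  g(pair(pair(c, c), 0), pair(p(c), m(e, g(0, pair(e, p(0))), e)))   [R2 at 2.1.1]
4. g(pair(pair(c, c), 0), pair(p(c), m(e, g(0, pair(e, p(0))), e)))  →  c   [R6 at ε]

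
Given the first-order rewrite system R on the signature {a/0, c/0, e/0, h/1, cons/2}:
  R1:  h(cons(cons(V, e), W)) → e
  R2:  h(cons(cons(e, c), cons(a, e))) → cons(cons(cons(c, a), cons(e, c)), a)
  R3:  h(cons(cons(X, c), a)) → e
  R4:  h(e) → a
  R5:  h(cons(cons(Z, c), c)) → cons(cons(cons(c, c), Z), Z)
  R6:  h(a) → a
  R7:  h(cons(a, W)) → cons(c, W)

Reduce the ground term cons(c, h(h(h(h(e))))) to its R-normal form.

1. cons(c, h(h(h(h(e)))))  →  cons(c, h(h(h(a))))   [R4 at 2.1.1.1]
2. cons(c, h(h(h(a))))  →  cons(c, h(h(a)))   [R6 at 2.1.1]
3. cons(c, h(h(a)))  →  cons(c, h(a))   [R6 at 2.1]
4. cons(c, h(a))  →  cons(c, a)   [R6 at 2]

cons(c, a)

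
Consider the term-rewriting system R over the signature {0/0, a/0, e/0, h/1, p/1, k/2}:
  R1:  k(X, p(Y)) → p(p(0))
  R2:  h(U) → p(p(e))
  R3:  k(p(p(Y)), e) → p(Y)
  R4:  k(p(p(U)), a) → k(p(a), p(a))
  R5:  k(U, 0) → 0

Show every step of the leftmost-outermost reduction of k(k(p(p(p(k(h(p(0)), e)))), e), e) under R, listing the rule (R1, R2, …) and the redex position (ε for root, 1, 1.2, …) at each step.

p(p(e))

1. k(k(p(p(p(k(h(p(0)), e)))), e), e)  →  k(p(p(k(h(p(0)), e))), e)   [R3 at 1]
2. k(p(p(k(h(p(0)), e))), e)  →  p(k(h(p(0)), e))   [R3 at ε]
3. p(k(h(p(0)), e))  →  p(k(p(p(e)), e))   [R2 at 1.1]
4. p(k(p(p(e)), e))  →  p(p(e))   [R3 at 1]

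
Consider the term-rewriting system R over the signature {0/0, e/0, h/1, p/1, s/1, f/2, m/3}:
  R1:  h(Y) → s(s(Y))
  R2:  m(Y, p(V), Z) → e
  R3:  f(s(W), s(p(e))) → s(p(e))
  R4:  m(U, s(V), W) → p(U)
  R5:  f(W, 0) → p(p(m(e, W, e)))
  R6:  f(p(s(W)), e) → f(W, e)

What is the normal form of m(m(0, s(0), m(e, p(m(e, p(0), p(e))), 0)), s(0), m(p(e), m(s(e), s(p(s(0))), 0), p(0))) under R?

1. m(m(0, s(0), m(e, p(m(e, p(0), p(e))), 0)), s(0), m(p(e), m(s(e), s(p(s(0))), 0), p(0)))  →  p(m(0, s(0), m(e, p(m(e, p(0), p(e))), 0)))   [R4 at ε]
2. p(m(0, s(0), m(e, p(m(e, p(0), p(e))), 0)))  →  p(p(0))   [R4 at 1]

p(p(0))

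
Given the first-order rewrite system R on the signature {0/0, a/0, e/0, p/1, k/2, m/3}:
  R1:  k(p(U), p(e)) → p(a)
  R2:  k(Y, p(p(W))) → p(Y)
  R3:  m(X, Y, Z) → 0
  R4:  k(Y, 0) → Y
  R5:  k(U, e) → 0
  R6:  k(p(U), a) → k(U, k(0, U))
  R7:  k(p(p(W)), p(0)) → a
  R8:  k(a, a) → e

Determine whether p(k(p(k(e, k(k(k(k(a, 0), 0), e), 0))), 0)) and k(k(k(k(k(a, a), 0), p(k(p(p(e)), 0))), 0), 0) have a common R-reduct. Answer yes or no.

Reduce t₁ = p(k(p(k(e, k(k(k(k(a, 0), 0), e), 0))), 0)):
1. p(k(p(k(e, k(k(k(k(a, 0), 0), e), 0))), 0))  →  p(p(k(e, k(k(k(k(a, 0), 0), e), 0))))   [R4 at 1]
2. p(p(k(e, k(k(k(k(a, 0), 0), e), 0))))  →  p(p(k(e, k(k(k(a, 0), 0), e))))   [R4 at 1.1.2]
3. p(p(k(e, k(k(k(a, 0), 0), e))))  →  p(p(k(e, 0)))   [R5 at 1.1.2]
4. p(p(k(e, 0)))  →  p(p(e))   [R4 at 1.1]

Reduce t₂ = k(k(k(k(k(a, a), 0), p(k(p(p(e)), 0))), 0), 0):
1. k(k(k(k(k(a, a), 0), p(k(p(p(e)), 0))), 0), 0)  →  k(k(k(k(a, a), 0), p(k(p(p(e)), 0))), 0)   [R4 at ε]
2. k(k(k(k(a, a), 0), p(k(p(p(e)), 0))), 0)  →  k(k(k(a, a), 0), p(k(p(p(e)), 0)))   [R4 at ε]
3. k(k(k(a, a), 0), p(k(p(p(e)), 0)))  →  k(k(a, a), p(k(p(p(e)), 0)))   [R4 at 1]
4. k(k(a, a), p(k(p(p(e)), 0)))  →  k(e, p(k(p(p(e)), 0)))   [R8 at 1]
5. k(e, p(k(p(p(e)), 0)))  →  k(e, p(p(p(e))))   [R4 at 2.1]
6. k(e, p(p(p(e))))  →  p(e)   [R2 at ε]

no — NF(t₁) = p(p(e)), NF(t₂) = p(e)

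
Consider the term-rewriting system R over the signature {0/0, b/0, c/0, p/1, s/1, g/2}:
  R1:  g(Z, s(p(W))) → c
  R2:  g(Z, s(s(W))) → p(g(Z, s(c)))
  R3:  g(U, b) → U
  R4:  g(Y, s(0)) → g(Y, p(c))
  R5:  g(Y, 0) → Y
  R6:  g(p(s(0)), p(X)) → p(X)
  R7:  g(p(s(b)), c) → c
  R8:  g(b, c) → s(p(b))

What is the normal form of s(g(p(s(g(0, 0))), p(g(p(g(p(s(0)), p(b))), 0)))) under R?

s(p(p(p(b))))

1. s(g(p(s(g(0, 0))), p(g(p(g(p(s(0)), p(b))), 0))))  →  s(g(p(s(0)), p(g(p(g(p(s(0)), p(b))), 0))))   [R5 at 1.1.1.1]
2. s(g(p(s(0)), p(g(p(g(p(s(0)), p(b))), 0))))  →  s(p(g(p(g(p(s(0)), p(b))), 0)))   [R6 at 1]
3. s(p(g(p(g(p(s(0)), p(b))), 0)))  →  s(p(p(g(p(s(0)), p(b)))))   [R5 at 1.1]
4. s(p(p(g(p(s(0)), p(b)))))  →  s(p(p(p(b))))   [R6 at 1.1.1]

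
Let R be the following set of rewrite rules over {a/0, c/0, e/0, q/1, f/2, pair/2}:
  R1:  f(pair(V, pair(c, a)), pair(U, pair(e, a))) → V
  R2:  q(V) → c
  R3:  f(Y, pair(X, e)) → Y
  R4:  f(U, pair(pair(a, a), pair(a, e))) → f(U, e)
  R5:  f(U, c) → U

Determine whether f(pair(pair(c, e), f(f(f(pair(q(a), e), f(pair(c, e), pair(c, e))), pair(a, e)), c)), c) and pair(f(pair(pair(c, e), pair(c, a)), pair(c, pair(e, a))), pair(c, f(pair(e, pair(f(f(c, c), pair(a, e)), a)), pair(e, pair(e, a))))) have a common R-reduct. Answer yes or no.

Reduce t₁ = f(pair(pair(c, e), f(f(f(pair(q(a), e), f(pair(c, e), pair(c, e))), pair(a, e)), c)), c):
1. f(pair(pair(c, e), f(f(f(pair(q(a), e), f(pair(c, e), pair(c, e))), pair(a, e)), c)), c)  →  pair(pair(c, e), f(f(f(pair(q(a), e), f(pair(c, e), pair(c, e))), pair(a, e)), c))   [R5 at ε]
2. pair(pair(c, e), f(f(f(pair(q(a), e), f(pair(c, e), pair(c, e))), pair(a, e)), c))  →  pair(pair(c, e), f(f(pair(q(a), e), f(pair(c, e), pair(c, e))), pair(a, e)))   [R5 at 2]
3. pair(pair(c, e), f(f(pair(q(a), e), f(pair(c, e), pair(c, e))), pair(a, e)))  →  pair(pair(c, e), f(pair(q(a), e), f(pair(c, e), pair(c, e))))   [R3 at 2]
4. pair(pair(c, e), f(pair(q(a), e), f(pair(c, e), pair(c, e))))  →  pair(pair(c, e), f(pair(c, e), f(pair(c, e), pair(c, e))))   [R2 at 2.1.1]
5. pair(pair(c, e), f(pair(c, e), f(pair(c, e), pair(c, e))))  →  pair(pair(c, e), f(pair(c, e), pair(c, e)))   [R3 at 2.2]
6. pair(pair(c, e), f(pair(c, e), pair(c, e)))  →  pair(pair(c, e), pair(c, e))   [R3 at 2]

Reduce t₂ = pair(f(pair(pair(c, e), pair(c, a)), pair(c, pair(e, a))), pair(c, f(pair(e, pair(f(f(c, c), pair(a, e)), a)), pair(e, pair(e, a))))):
1. pair(f(pair(pair(c, e), pair(c, a)), pair(c, pair(e, a))), pair(c, f(pair(e, pair(f(f(c, c), pair(a, e)), a)), pair(e, pair(e, a)))))  →  pair(pair(c, e), pair(c, f(pair(e, pair(f(f(c, c), pair(a, e)), a)), pair(e, pair(e, a)))))   [R1 at 1]
2. pair(pair(c, e), pair(c, f(pair(e, pair(f(f(c, c), pair(a, e)), a)), pair(e, pair(e, a)))))  →  pair(pair(c, e), pair(c, f(pair(e, pair(f(c, c), a)), pair(e, pair(e, a)))))   [R3 at 2.2.1.2.1]
3. pair(pair(c, e), pair(c, f(pair(e, pair(f(c, c), a)), pair(e, pair(e, a)))))  →  pair(pair(c, e), pair(c, f(pair(e, pair(c, a)), pair(e, pair(e, a)))))   [R5 at 2.2.1.2.1]
4. pair(pair(c, e), pair(c, f(pair(e, pair(c, a)), pair(e, pair(e, a)))))  →  pair(pair(c, e), pair(c, e))   [R1 at 2.2]

yes — NF(t₁) = pair(pair(c, e), pair(c, e)), NF(t₂) = pair(pair(c, e), pair(c, e))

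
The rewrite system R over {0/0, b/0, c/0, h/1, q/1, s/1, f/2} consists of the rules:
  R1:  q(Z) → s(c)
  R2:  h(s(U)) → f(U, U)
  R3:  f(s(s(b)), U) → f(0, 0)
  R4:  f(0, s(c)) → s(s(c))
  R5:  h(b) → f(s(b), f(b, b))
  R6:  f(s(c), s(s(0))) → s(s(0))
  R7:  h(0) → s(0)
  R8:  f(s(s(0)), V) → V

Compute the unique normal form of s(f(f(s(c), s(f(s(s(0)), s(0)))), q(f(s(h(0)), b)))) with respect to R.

1. s(f(f(s(c), s(f(s(s(0)), s(0)))), q(f(s(h(0)), b))))  →  s(f(f(s(c), s(s(0))), q(f(s(h(0)), b))))   [R8 at 1.1.2.1]
2. s(f(f(s(c), s(s(0))), q(f(s(h(0)), b))))  →  s(f(s(s(0)), q(f(s(h(0)), b))))   [R6 at 1.1]
3. s(f(s(s(0)), q(f(s(h(0)), b))))  →  s(q(f(s(h(0)), b)))   [R8 at 1]
4. s(q(f(s(h(0)), b)))  →  s(s(c))   [R1 at 1]

s(s(c))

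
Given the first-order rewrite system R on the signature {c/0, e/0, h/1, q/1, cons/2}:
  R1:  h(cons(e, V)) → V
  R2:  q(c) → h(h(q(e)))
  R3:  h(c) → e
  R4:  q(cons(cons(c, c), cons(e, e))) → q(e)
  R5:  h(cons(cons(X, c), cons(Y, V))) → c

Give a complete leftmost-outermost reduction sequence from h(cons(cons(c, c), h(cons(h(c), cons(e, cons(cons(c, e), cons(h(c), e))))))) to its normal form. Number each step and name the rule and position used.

1. h(cons(cons(c, c), h(cons(h(c), cons(e, cons(cons(c, e), cons(h(c), e)))))))  →  h(cons(cons(c, c), h(cons(e, cons(e, cons(cons(c, e), cons(h(c), e)))))))   [R3 at 1.2.1.1]
2. h(cons(cons(c, c), h(cons(e, cons(e, cons(cons(c, e), cons(h(c), e)))))))  →  h(cons(cons(c, c), cons(e, cons(cons(c, e), cons(h(c), e)))))   [R1 at 1.2]
3. h(cons(cons(c, c), cons(e, cons(cons(c, e), cons(h(c), e)))))  →  c   [R5 at ε]

c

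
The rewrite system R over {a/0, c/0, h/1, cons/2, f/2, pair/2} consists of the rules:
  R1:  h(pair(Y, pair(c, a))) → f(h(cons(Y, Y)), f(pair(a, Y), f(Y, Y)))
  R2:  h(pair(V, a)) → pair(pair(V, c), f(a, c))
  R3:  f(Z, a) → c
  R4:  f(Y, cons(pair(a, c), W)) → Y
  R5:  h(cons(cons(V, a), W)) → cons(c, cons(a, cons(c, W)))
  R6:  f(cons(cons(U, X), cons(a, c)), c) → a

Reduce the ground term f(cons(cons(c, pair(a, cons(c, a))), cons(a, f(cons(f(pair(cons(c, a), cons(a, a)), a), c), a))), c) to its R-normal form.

a

1. f(cons(cons(c, pair(a, cons(c, a))), cons(a, f(cons(f(pair(cons(c, a), cons(a, a)), a), c), a))), c)  →  f(cons(cons(c, pair(a, cons(c, a))), cons(a, c)), c)   [R3 at 1.2.2]
2. f(cons(cons(c, pair(a, cons(c, a))), cons(a, c)), c)  →  a   [R6 at ε]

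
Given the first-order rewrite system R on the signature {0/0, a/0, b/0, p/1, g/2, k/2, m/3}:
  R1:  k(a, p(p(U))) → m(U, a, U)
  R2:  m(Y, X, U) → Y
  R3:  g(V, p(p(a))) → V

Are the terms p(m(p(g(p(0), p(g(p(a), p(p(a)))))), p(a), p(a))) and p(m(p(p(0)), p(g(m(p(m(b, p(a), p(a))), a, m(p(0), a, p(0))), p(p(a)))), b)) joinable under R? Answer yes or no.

yes — NF(t₁) = p(p(p(0))), NF(t₂) = p(p(p(0)))

Reduce t₁ = p(m(p(g(p(0), p(g(p(a), p(p(a)))))), p(a), p(a))):
1. p(m(p(g(p(0), p(g(p(a), p(p(a)))))), p(a), p(a)))  →  p(p(g(p(0), p(g(p(a), p(p(a)))))))   [R2 at 1]
2. p(p(g(p(0), p(g(p(a), p(p(a)))))))  →  p(p(g(p(0), p(p(a)))))   [R3 at 1.1.2.1]
3. p(p(g(p(0), p(p(a)))))  →  p(p(p(0)))   [R3 at 1.1]

Reduce t₂ = p(m(p(p(0)), p(g(m(p(m(b, p(a), p(a))), a, m(p(0), a, p(0))), p(p(a)))), b)):
1. p(m(p(p(0)), p(g(m(p(m(b, p(a), p(a))), a, m(p(0), a, p(0))), p(p(a)))), b))  →  p(p(p(0)))   [R2 at 1]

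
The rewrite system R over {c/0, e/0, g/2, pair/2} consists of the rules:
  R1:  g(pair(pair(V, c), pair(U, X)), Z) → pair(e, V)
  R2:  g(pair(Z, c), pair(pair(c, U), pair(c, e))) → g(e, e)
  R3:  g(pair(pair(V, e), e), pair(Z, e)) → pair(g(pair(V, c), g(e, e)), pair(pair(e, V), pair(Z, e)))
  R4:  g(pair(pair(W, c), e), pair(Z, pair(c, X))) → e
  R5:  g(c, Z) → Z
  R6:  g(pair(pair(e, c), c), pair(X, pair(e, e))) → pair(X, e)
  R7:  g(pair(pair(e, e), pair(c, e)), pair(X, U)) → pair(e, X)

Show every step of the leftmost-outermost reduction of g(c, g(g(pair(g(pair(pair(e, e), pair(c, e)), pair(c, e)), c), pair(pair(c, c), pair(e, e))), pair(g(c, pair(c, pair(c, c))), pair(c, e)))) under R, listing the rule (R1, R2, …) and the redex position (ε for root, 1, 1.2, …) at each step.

1. g(c, g(g(pair(g(pair(pair(e, e), pair(c, e)), pair(c, e)), c), pair(pair(c, c), pair(e, e))), pair(g(c, pair(c, pair(c, c))), pair(c, e))))  →  g(g(pair(g(pair(pair(e, e), pair(c, e)), pair(c, e)), c), pair(pair(c, c), pair(e, e))), pair(g(c, pair(c, pair(c, c))), pair(c, e)))   [R5 at ε]
2. g(g(pair(g(pair(pair(e, e), pair(c, e)), pair(c, e)), c), pair(pair(c, c), pair(e, e))), pair(g(c, pair(c, pair(c, c))), pair(c, e)))  →  g(g(pair(pair(e, c), c), pair(pair(c, c), pair(e, e))), pair(g(c, pair(c, pair(c, c))), pair(c, e)))   [R7 at 1.1.1]
3. g(g(pair(pair(e, c), c), pair(pair(c, c), pair(e, e))), pair(g(c, pair(c, pair(c, c))), pair(c, e)))  →  g(pair(pair(c, c), e), pair(g(c, pair(c, pair(c, c))), pair(c, e)))   [R6 at 1]
4. g(pair(pair(c, c), e), pair(g(c, pair(c, pair(c, c))), pair(c, e)))  →  e   [R4 at ε]

e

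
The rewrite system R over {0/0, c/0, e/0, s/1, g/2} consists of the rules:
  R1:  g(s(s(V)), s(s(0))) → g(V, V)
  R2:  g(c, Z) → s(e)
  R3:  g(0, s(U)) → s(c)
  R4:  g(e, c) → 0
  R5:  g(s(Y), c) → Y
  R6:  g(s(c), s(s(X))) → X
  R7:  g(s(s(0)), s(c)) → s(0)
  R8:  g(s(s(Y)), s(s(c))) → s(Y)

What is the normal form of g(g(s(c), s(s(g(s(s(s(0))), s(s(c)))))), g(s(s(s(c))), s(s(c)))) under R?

1. g(g(s(c), s(s(g(s(s(s(0))), s(s(c)))))), g(s(s(s(c))), s(s(c))))  →  g(g(s(s(s(0))), s(s(c))), g(s(s(s(c))), s(s(c))))   [R6 at 1]
2. g(g(s(s(s(0))), s(s(c))), g(s(s(s(c))), s(s(c))))  →  g(s(s(0)), g(s(s(s(c))), s(s(c))))   [R8 at 1]
3. g(s(s(0)), g(s(s(s(c))), s(s(c))))  →  g(s(s(0)), s(s(c)))   [R8 at 2]
4. g(s(s(0)), s(s(c)))  →  s(0)   [R8 at ε]

s(0)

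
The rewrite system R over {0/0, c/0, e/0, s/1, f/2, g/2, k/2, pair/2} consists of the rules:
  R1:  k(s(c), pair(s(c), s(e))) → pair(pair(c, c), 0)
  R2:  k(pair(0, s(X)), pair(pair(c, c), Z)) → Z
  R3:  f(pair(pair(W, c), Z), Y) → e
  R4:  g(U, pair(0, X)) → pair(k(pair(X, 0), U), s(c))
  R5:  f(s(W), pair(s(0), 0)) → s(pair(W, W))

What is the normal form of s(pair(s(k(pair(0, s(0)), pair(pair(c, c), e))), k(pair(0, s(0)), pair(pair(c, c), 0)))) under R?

s(pair(s(e), 0))

1. s(pair(s(k(pair(0, s(0)), pair(pair(c, c), e))), k(pair(0, s(0)), pair(pair(c, c), 0))))  →  s(pair(s(e), k(pair(0, s(0)), pair(pair(c, c), 0))))   [R2 at 1.1.1]
2. s(pair(s(e), k(pair(0, s(0)), pair(pair(c, c), 0))))  →  s(pair(s(e), 0))   [R2 at 1.2]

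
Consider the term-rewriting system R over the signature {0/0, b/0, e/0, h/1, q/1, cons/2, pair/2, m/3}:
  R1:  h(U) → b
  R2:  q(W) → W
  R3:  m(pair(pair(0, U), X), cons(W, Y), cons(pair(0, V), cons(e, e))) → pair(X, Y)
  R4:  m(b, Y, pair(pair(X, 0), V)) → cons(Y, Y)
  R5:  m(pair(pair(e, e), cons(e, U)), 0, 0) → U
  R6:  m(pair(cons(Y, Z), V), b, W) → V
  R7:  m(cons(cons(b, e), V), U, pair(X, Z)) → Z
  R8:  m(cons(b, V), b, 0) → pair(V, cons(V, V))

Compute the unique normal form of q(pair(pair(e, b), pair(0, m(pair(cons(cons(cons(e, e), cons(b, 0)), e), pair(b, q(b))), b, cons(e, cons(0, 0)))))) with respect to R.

pair(pair(e, b), pair(0, pair(b, b)))

1. q(pair(pair(e, b), pair(0, m(pair(cons(cons(cons(e, e), cons(b, 0)), e), pair(b, q(b))), b, cons(e, cons(0, 0))))))  →  pair(pair(e, b), pair(0, m(pair(cons(cons(cons(e, e), cons(b, 0)), e), pair(b, q(b))), b, cons(e, cons(0, 0)))))   [R2 at ε]
2. pair(pair(e, b), pair(0, m(pair(cons(cons(cons(e, e), cons(b, 0)), e), pair(b, q(b))), b, cons(e, cons(0, 0)))))  →  pair(pair(e, b), pair(0, pair(b, q(b))))   [R6 at 2.2]
3. pair(pair(e, b), pair(0, pair(b, q(b))))  →  pair(pair(e, b), pair(0, pair(b, b)))   [R2 at 2.2.2]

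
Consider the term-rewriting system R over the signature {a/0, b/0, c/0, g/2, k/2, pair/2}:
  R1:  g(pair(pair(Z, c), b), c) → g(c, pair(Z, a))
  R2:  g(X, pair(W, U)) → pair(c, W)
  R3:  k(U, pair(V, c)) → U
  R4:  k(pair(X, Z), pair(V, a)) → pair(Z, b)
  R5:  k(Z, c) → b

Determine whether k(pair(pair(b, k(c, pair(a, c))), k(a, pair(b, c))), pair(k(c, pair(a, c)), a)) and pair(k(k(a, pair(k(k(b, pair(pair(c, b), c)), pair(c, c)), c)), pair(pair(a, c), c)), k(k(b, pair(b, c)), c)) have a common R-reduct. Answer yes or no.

Reduce t₁ = k(pair(pair(b, k(c, pair(a, c))), k(a, pair(b, c))), pair(k(c, pair(a, c)), a)):
1. k(pair(pair(b, k(c, pair(a, c))), k(a, pair(b, c))), pair(k(c, pair(a, c)), a))  →  pair(k(a, pair(b, c)), b)   [R4 at ε]
2. pair(k(a, pair(b, c)), b)  →  pair(a, b)   [R3 at 1]

Reduce t₂ = pair(k(k(a, pair(k(k(b, pair(pair(c, b), c)), pair(c, c)), c)), pair(pair(a, c), c)), k(k(b, pair(b, c)), c)):
1. pair(k(k(a, pair(k(k(b, pair(pair(c, b), c)), pair(c, c)), c)), pair(pair(a, c), c)), k(k(b, pair(b, c)), c))  →  pair(k(a, pair(k(k(b, pair(pair(c, b), c)), pair(c, c)), c)), k(k(b, pair(b, c)), c))   [R3 at 1]
2. pair(k(a, pair(k(k(b, pair(pair(c, b), c)), pair(c, c)), c)), k(k(b, pair(b, c)), c))  →  pair(a, k(k(b, pair(b, c)), c))   [R3 at 1]
3. pair(a, k(k(b, pair(b, c)), c))  →  pair(a, b)   [R5 at 2]

yes — NF(t₁) = pair(a, b), NF(t₂) = pair(a, b)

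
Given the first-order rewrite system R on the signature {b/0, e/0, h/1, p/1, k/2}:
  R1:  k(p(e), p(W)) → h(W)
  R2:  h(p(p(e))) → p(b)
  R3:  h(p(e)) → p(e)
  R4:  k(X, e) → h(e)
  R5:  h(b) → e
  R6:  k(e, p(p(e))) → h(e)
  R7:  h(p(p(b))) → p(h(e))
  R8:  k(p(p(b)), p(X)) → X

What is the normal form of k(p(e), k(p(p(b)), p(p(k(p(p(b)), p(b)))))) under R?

e

1. k(p(e), k(p(p(b)), p(p(k(p(p(b)), p(b))))))  →  k(p(e), p(k(p(p(b)), p(b))))   [R8 at 2]
2. k(p(e), p(k(p(p(b)), p(b))))  →  h(k(p(p(b)), p(b)))   [R1 at ε]
3. h(k(p(p(b)), p(b)))  →  h(b)   [R8 at 1]
4. h(b)  →  e   [R5 at ε]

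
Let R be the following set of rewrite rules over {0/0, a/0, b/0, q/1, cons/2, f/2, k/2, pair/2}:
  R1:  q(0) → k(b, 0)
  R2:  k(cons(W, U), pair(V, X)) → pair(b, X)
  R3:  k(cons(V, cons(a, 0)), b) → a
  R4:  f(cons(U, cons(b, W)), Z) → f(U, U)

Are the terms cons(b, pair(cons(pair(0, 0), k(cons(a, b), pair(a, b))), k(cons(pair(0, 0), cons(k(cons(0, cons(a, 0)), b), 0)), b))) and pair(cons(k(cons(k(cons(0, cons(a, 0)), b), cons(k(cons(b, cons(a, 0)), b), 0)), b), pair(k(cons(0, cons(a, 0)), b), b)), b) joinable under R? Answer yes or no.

Reduce t₁ = cons(b, pair(cons(pair(0, 0), k(cons(a, b), pair(a, b))), k(cons(pair(0, 0), cons(k(cons(0, cons(a, 0)), b), 0)), b))):
1. cons(b, pair(cons(pair(0, 0), k(cons(a, b), pair(a, b))), k(cons(pair(0, 0), cons(k(cons(0, cons(a, 0)), b), 0)), b)))  →  cons(b, pair(cons(pair(0, 0), pair(b, b)), k(cons(pair(0, 0), cons(k(cons(0, cons(a, 0)), b), 0)), b)))   [R2 at 2.1.2]
2. cons(b, pair(cons(pair(0, 0), pair(b, b)), k(cons(pair(0, 0), cons(k(cons(0, cons(a, 0)), b), 0)), b)))  →  cons(b, pair(cons(pair(0, 0), pair(b, b)), k(cons(pair(0, 0), cons(a, 0)), b)))   [R3 at 2.2.1.2.1]
3. cons(b, pair(cons(pair(0, 0), pair(b, b)), k(cons(pair(0, 0), cons(a, 0)), b)))  →  cons(b, pair(cons(pair(0, 0), pair(b, b)), a))   [R3 at 2.2]

Reduce t₂ = pair(cons(k(cons(k(cons(0, cons(a, 0)), b), cons(k(cons(b, cons(a, 0)), b), 0)), b), pair(k(cons(0, cons(a, 0)), b), b)), b):
1. pair(cons(k(cons(k(cons(0, cons(a, 0)), b), cons(k(cons(b, cons(a, 0)), b), 0)), b), pair(k(cons(0, cons(a, 0)), b), b)), b)  →  pair(cons(k(cons(a, cons(k(cons(b, cons(a, 0)), b), 0)), b), pair(k(cons(0, cons(a, 0)), b), b)), b)   [R3 at 1.1.1.1]
2. pair(cons(k(cons(a, cons(k(cons(b, cons(a, 0)), b), 0)), b), pair(k(cons(0, cons(a, 0)), b), b)), b)  →  pair(cons(k(cons(a, cons(a, 0)), b), pair(k(cons(0, cons(a, 0)), b), b)), b)   [R3 at 1.1.1.2.1]
3. pair(cons(k(cons(a, cons(a, 0)), b), pair(k(cons(0, cons(a, 0)), b), b)), b)  →  pair(cons(a, pair(k(cons(0, cons(a, 0)), b), b)), b)   [R3 at 1.1]
4. pair(cons(a, pair(k(cons(0, cons(a, 0)), b), b)), b)  →  pair(cons(a, pair(a, b)), b)   [R3 at 1.2.1]

no — NF(t₁) = cons(b, pair(cons(pair(0, 0), pair(b, b)), a)), NF(t₂) = pair(cons(a, pair(a, b)), b)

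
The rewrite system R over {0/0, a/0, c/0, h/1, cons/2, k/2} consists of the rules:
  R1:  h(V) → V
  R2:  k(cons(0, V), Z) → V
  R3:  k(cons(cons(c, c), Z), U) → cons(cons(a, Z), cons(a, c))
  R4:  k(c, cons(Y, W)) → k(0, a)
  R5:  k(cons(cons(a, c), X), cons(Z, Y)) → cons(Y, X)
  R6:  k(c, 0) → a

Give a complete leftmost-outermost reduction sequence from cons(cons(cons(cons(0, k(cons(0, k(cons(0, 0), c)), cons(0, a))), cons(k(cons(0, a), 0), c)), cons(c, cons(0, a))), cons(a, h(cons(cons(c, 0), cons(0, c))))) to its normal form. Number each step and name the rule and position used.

1. cons(cons(cons(cons(0, k(cons(0, k(cons(0, 0), c)), cons(0, a))), cons(k(cons(0, a), 0), c)), cons(c, cons(0, a))), cons(a, h(cons(cons(c, 0), cons(0, c)))))  →  cons(cons(cons(cons(0, k(cons(0, 0), c)), cons(k(cons(0, a), 0), c)), cons(c, cons(0, a))), cons(a, h(cons(cons(c, 0), cons(0, c)))))   [R2 at 1.1.1.2]
2. cons(cons(cons(cons(0, k(cons(0, 0), c)), cons(k(cons(0, a), 0), c)), cons(c, cons(0, a))), cons(a, h(cons(cons(c, 0), cons(0, c)))))  →  cons(cons(cons(cons(0, 0), cons(k(cons(0, a), 0), c)), cons(c, cons(0, a))), cons(a, h(cons(cons(c, 0), cons(0, c)))))   [R2 at 1.1.1.2]
3. cons(cons(cons(cons(0, 0), cons(k(cons(0, a), 0), c)), cons(c, cons(0, a))), cons(a, h(cons(cons(c, 0), cons(0, c)))))  →  cons(cons(cons(cons(0, 0), cons(a, c)), cons(c, cons(0, a))), cons(a, h(cons(cons(c, 0), cons(0, c)))))   [R2 at 1.1.2.1]
4. cons(cons(cons(cons(0, 0), cons(a, c)), cons(c, cons(0, a))), cons(a, h(cons(cons(c, 0), cons(0, c)))))  →  cons(cons(cons(cons(0, 0), cons(a, c)), cons(c, cons(0, a))), cons(a, cons(cons(c, 0), cons(0, c))))   [R1 at 2.2]

cons(cons(cons(cons(0, 0), cons(a, c)), cons(c, cons(0, a))), cons(a, cons(cons(c, 0), cons(0, c))))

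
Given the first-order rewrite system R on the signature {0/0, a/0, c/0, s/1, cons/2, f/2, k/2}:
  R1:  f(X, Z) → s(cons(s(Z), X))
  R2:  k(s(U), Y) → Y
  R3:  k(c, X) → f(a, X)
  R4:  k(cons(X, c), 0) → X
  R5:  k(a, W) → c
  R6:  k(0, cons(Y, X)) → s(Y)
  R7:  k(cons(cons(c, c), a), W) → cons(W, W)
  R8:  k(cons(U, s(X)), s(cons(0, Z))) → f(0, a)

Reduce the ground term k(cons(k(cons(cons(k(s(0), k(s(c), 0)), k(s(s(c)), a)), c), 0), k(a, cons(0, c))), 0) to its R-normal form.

1. k(cons(k(cons(cons(k(s(0), k(s(c), 0)), k(s(s(c)), a)), c), 0), k(a, cons(0, c))), 0)  →  k(cons(cons(k(s(0), k(s(c), 0)), k(s(s(c)), a)), k(a, cons(0, c))), 0)   [R4 at 1.1]
2. k(cons(cons(k(s(0), k(s(c), 0)), k(s(s(c)), a)), k(a, cons(0, c))), 0)  →  k(cons(cons(k(s(c), 0), k(s(s(c)), a)), k(a, cons(0, c))), 0)   [R2 at 1.1.1]
3. k(cons(cons(k(s(c), 0), k(s(s(c)), a)), k(a, cons(0, c))), 0)  →  k(cons(cons(0, k(s(s(c)), a)), k(a, cons(0, c))), 0)   [R2 at 1.1.1]
4. k(cons(cons(0, k(s(s(c)), a)), k(a, cons(0, c))), 0)  →  k(cons(cons(0, a), k(a, cons(0, c))), 0)   [R2 at 1.1.2]
5. k(cons(cons(0, a), k(a, cons(0, c))), 0)  →  k(cons(cons(0, a), c), 0)   [R5 at 1.2]
6. k(cons(cons(0, a), c), 0)  →  cons(0, a)   [R4 at ε]

cons(0, a)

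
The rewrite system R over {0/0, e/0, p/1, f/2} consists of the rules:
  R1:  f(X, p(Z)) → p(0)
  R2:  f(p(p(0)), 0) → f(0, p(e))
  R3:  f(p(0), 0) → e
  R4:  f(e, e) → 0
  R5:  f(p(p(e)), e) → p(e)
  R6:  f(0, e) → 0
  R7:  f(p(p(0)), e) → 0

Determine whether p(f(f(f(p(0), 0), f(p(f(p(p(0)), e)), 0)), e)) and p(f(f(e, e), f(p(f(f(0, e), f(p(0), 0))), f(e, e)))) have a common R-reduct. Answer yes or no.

Reduce t₁ = p(f(f(f(p(0), 0), f(p(f(p(p(0)), e)), 0)), e)):
1. p(f(f(f(p(0), 0), f(p(f(p(p(0)), e)), 0)), e))  →  p(f(f(e, f(p(f(p(p(0)), e)), 0)), e))   [R3 at 1.1.1]
2. p(f(f(e, f(p(f(p(p(0)), e)), 0)), e))  →  p(f(f(e, f(p(0), 0)), e))   [R7 at 1.1.2.1.1]
3. p(f(f(e, f(p(0), 0)), e))  →  p(f(f(e, e), e))   [R3 at 1.1.2]
4. p(f(f(e, e), e))  →  p(f(0, e))   [R4 at 1.1]
5. p(f(0, e))  →  p(0)   [R6 at 1]

Reduce t₂ = p(f(f(e, e), f(p(f(f(0, e), f(p(0), 0))), f(e, e)))):
1. p(f(f(e, e), f(p(f(f(0, e), f(p(0), 0))), f(e, e))))  →  p(f(0, f(p(f(f(0, e), f(p(0), 0))), f(e, e))))   [R4 at 1.1]
2. p(f(0, f(p(f(f(0, e), f(p(0), 0))), f(e, e))))  →  p(f(0, f(p(f(0, f(p(0), 0))), f(e, e))))   [R6 at 1.2.1.1.1]
3. p(f(0, f(p(f(0, f(p(0), 0))), f(e, e))))  →  p(f(0, f(p(f(0, e)), f(e, e))))   [R3 at 1.2.1.1.2]
4. p(f(0, f(p(f(0, e)), f(e, e))))  →  p(f(0, f(p(0), f(e, e))))   [R6 at 1.2.1.1]
5. p(f(0, f(p(0), f(e, e))))  →  p(f(0, f(p(0), 0)))   [R4 at 1.2.2]
6. p(f(0, f(p(0), 0)))  →  p(f(0, e))   [R3 at 1.2]
7. p(f(0, e))  →  p(0)   [R6 at 1]

yes — NF(t₁) = p(0), NF(t₂) = p(0)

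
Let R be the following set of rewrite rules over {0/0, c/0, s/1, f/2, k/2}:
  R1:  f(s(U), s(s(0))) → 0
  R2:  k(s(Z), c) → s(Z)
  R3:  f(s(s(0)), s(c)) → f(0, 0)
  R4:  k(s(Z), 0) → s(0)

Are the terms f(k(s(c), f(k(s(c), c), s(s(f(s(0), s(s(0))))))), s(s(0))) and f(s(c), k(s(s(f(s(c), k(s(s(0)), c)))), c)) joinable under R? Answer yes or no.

yes — NF(t₁) = 0, NF(t₂) = 0

Reduce t₁ = f(k(s(c), f(k(s(c), c), s(s(f(s(0), s(s(0))))))), s(s(0))):
1. f(k(s(c), f(k(s(c), c), s(s(f(s(0), s(s(0))))))), s(s(0)))  →  f(k(s(c), f(s(c), s(s(f(s(0), s(s(0))))))), s(s(0)))   [R2 at 1.2.1]
2. f(k(s(c), f(s(c), s(s(f(s(0), s(s(0))))))), s(s(0)))  →  f(k(s(c), f(s(c), s(s(0)))), s(s(0)))   [R1 at 1.2.2.1.1]
3. f(k(s(c), f(s(c), s(s(0)))), s(s(0)))  →  f(k(s(c), 0), s(s(0)))   [R1 at 1.2]
4. f(k(s(c), 0), s(s(0)))  →  f(s(0), s(s(0)))   [R4 at 1]
5. f(s(0), s(s(0)))  →  0   [R1 at ε]

Reduce t₂ = f(s(c), k(s(s(f(s(c), k(s(s(0)), c)))), c)):
1. f(s(c), k(s(s(f(s(c), k(s(s(0)), c)))), c))  →  f(s(c), s(s(f(s(c), k(s(s(0)), c)))))   [R2 at 2]
2. f(s(c), s(s(f(s(c), k(s(s(0)), c)))))  →  f(s(c), s(s(f(s(c), s(s(0))))))   [R2 at 2.1.1.2]
3. f(s(c), s(s(f(s(c), s(s(0))))))  →  f(s(c), s(s(0)))   [R1 at 2.1.1]
4. f(s(c), s(s(0)))  →  0   [R1 at ε]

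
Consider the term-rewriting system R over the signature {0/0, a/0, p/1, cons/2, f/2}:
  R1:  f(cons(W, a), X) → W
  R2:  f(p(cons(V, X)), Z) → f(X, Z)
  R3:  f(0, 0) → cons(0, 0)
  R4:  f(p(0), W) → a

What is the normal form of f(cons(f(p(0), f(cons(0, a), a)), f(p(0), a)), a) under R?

1. f(cons(f(p(0), f(cons(0, a), a)), f(p(0), a)), a)  →  f(cons(a, f(p(0), a)), a)   [R4 at 1.1]
2. f(cons(a, f(p(0), a)), a)  →  f(cons(a, a), a)   [R4 at 1.2]
3. f(cons(a, a), a)  →  a   [R1 at ε]

a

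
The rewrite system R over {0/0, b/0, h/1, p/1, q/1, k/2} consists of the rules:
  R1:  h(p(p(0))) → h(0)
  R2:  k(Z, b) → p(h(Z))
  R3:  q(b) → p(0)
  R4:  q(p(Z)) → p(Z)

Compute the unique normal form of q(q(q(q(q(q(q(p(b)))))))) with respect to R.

p(b)

1. q(q(q(q(q(q(q(p(b))))))))  →  q(q(q(q(q(q(p(b)))))))   [R4 at 1.1.1.1.1.1]
2. q(q(q(q(q(q(p(b)))))))  →  q(q(q(q(q(p(b))))))   [R4 at 1.1.1.1.1]
3. q(q(q(q(q(p(b))))))  →  q(q(q(q(p(b)))))   [R4 at 1.1.1.1]
4. q(q(q(q(p(b)))))  →  q(q(q(p(b))))   [R4 at 1.1.1]
5. q(q(q(p(b))))  →  q(q(p(b)))   [R4 at 1.1]
6. q(q(p(b)))  →  q(p(b))   [R4 at 1]
7. q(p(b))  →  p(b)   [R4 at ε]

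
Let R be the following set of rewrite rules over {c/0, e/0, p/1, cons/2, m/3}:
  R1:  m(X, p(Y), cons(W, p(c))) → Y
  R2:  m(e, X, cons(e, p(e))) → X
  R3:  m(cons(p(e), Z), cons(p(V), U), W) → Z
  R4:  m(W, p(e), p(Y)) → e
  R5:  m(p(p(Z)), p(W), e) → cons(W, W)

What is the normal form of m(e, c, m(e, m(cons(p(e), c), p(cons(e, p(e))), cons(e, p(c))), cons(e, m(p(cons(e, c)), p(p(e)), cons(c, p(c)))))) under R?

c

1. m(e, c, m(e, m(cons(p(e), c), p(cons(e, p(e))), cons(e, p(c))), cons(e, m(p(cons(e, c)), p(p(e)), cons(c, p(c))))))  →  m(e, c, m(e, cons(e, p(e)), cons(e, m(p(cons(e, c)), p(p(e)), cons(c, p(c))))))   [R1 at 3.2]
2. m(e, c, m(e, cons(e, p(e)), cons(e, m(p(cons(e, c)), p(p(e)), cons(c, p(c))))))  →  m(e, c, m(e, cons(e, p(e)), cons(e, p(e))))   [R1 at 3.3.2]
3. m(e, c, m(e, cons(e, p(e)), cons(e, p(e))))  →  m(e, c, cons(e, p(e)))   [R2 at 3]
4. m(e, c, cons(e, p(e)))  →  c   [R2 at ε]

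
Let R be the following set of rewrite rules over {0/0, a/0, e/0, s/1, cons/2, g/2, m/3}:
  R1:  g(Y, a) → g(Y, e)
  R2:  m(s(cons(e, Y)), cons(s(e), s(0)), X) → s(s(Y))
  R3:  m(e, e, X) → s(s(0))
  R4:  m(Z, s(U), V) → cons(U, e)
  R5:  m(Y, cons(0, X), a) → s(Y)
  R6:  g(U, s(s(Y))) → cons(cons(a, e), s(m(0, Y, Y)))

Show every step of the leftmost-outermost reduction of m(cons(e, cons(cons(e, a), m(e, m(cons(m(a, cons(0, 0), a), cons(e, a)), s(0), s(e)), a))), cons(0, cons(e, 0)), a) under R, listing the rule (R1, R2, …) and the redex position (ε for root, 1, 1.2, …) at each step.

s(cons(e, cons(cons(e, a), s(e))))

1. m(cons(e, cons(cons(e, a), m(e, m(cons(m(a, cons(0, 0), a), cons(e, a)), s(0), s(e)), a))), cons(0, cons(e, 0)), a)  →  s(cons(e, cons(cons(e, a), m(e, m(cons(m(a, cons(0, 0), a), cons(e, a)), s(0), s(e)), a))))   [R5 at ε]
2. s(cons(e, cons(cons(e, a), m(e, m(cons(m(a, cons(0, 0), a), cons(e, a)), s(0), s(e)), a))))  →  s(cons(e, cons(cons(e, a), m(e, cons(0, e), a))))   [R4 at 1.2.2.2]
3. s(cons(e, cons(cons(e, a), m(e, cons(0, e), a))))  →  s(cons(e, cons(cons(e, a), s(e))))   [R5 at 1.2.2]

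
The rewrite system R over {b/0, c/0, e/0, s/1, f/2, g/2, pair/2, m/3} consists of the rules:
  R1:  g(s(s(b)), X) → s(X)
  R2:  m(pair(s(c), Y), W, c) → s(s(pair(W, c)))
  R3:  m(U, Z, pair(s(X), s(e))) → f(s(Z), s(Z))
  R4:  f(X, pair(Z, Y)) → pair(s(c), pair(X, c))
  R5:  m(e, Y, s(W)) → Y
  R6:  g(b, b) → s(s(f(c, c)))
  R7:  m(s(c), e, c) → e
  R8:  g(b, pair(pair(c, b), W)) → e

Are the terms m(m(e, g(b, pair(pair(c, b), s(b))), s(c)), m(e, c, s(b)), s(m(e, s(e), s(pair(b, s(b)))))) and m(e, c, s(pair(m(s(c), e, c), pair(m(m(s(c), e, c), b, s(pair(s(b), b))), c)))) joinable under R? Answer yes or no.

Reduce t₁ = m(m(e, g(b, pair(pair(c, b), s(b))), s(c)), m(e, c, s(b)), s(m(e, s(e), s(pair(b, s(b)))))):
1. m(m(e, g(b, pair(pair(c, b), s(b))), s(c)), m(e, c, s(b)), s(m(e, s(e), s(pair(b, s(b))))))  →  m(g(b, pair(pair(c, b), s(b))), m(e, c, s(b)), s(m(e, s(e), s(pair(b, s(b))))))   [R5 at 1]
2. m(g(b, pair(pair(c, b), s(b))), m(e, c, s(b)), s(m(e, s(e), s(pair(b, s(b))))))  →  m(e, m(e, c, s(b)), s(m(e, s(e), s(pair(b, s(b))))))   [R8 at 1]
3. m(e, m(e, c, s(b)), s(m(e, s(e), s(pair(b, s(b))))))  →  m(e, c, s(b))   [R5 at ε]
4. m(e, c, s(b))  →  c   [R5 at ε]

Reduce t₂ = m(e, c, s(pair(m(s(c), e, c), pair(m(m(s(c), e, c), b, s(pair(s(b), b))), c)))):
1. m(e, c, s(pair(m(s(c), e, c), pair(m(m(s(c), e, c), b, s(pair(s(b), b))), c))))  →  c   [R5 at ε]

yes — NF(t₁) = c, NF(t₂) = c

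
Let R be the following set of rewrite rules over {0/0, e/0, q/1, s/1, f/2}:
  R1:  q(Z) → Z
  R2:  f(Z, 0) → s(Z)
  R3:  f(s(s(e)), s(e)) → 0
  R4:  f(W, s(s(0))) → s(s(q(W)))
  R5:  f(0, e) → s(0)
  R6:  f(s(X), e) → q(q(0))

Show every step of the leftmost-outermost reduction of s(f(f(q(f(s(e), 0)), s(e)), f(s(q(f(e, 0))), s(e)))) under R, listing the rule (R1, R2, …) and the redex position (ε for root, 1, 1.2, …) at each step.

s(s(0))

1. s(f(f(q(f(s(e), 0)), s(e)), f(s(q(f(e, 0))), s(e))))  →  s(f(f(f(s(e), 0), s(e)), f(s(q(f(e, 0))), s(e))))   [R1 at 1.1.1]
2. s(f(f(f(s(e), 0), s(e)), f(s(q(f(e, 0))), s(e))))  →  s(f(f(s(s(e)), s(e)), f(s(q(f(e, 0))), s(e))))   [R2 at 1.1.1]
3. s(f(f(s(s(e)), s(e)), f(s(q(f(e, 0))), s(e))))  →  s(f(0, f(s(q(f(e, 0))), s(e))))   [R3 at 1.1]
4. s(f(0, f(s(q(f(e, 0))), s(e))))  →  s(f(0, f(s(f(e, 0)), s(e))))   [R1 at 1.2.1.1]
5. s(f(0, f(s(f(e, 0)), s(e))))  →  s(f(0, f(s(s(e)), s(e))))   [R2 at 1.2.1.1]
6. s(f(0, f(s(s(e)), s(e))))  →  s(f(0, 0))   [R3 at 1.2]
7. s(f(0, 0))  →  s(s(0))   [R2 at 1]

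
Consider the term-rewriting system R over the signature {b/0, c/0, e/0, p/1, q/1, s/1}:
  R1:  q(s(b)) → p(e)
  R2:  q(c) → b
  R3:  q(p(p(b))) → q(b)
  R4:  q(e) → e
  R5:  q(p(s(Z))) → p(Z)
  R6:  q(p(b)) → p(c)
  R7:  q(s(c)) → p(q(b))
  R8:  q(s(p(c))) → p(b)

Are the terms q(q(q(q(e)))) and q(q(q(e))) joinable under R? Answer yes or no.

Reduce t₁ = q(q(q(q(e)))):
1. q(q(q(q(e))))  →  q(q(q(e)))   [R4 at 1.1.1]
2. q(q(q(e)))  →  q(q(e))   [R4 at 1.1]
3. q(q(e))  →  q(e)   [R4 at 1]
4. q(e)  →  e   [R4 at ε]

Reduce t₂ = q(q(q(e))):
1. q(q(q(e)))  →  q(q(e))   [R4 at 1.1]
2. q(q(e))  →  q(e)   [R4 at 1]
3. q(e)  →  e   [R4 at ε]

yes — NF(t₁) = e, NF(t₂) = e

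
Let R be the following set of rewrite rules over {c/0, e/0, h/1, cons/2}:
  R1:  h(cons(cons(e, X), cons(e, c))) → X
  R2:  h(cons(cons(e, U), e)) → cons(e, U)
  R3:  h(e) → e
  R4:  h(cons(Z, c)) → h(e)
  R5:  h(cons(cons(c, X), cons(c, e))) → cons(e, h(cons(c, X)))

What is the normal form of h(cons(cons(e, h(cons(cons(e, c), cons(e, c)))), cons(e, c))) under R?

c

1. h(cons(cons(e, h(cons(cons(e, c), cons(e, c)))), cons(e, c)))  →  h(cons(cons(e, c), cons(e, c)))   [R1 at ε]
2. h(cons(cons(e, c), cons(e, c)))  →  c   [R1 at ε]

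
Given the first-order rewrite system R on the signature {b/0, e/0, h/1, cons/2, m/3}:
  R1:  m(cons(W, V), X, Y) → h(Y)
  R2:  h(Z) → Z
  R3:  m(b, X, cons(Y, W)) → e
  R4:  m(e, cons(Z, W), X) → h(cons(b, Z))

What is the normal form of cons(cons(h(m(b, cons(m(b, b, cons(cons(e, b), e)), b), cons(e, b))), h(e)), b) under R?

cons(cons(e, e), b)

1. cons(cons(h(m(b, cons(m(b, b, cons(cons(e, b), e)), b), cons(e, b))), h(e)), b)  →  cons(cons(m(b, cons(m(b, b, cons(cons(e, b), e)), b), cons(e, b)), h(e)), b)   [R2 at 1.1]
2. cons(cons(m(b, cons(m(b, b, cons(cons(e, b), e)), b), cons(e, b)), h(e)), b)  →  cons(cons(e, h(e)), b)   [R3 at 1.1]
3. cons(cons(e, h(e)), b)  →  cons(cons(e, e), b)   [R2 at 1.2]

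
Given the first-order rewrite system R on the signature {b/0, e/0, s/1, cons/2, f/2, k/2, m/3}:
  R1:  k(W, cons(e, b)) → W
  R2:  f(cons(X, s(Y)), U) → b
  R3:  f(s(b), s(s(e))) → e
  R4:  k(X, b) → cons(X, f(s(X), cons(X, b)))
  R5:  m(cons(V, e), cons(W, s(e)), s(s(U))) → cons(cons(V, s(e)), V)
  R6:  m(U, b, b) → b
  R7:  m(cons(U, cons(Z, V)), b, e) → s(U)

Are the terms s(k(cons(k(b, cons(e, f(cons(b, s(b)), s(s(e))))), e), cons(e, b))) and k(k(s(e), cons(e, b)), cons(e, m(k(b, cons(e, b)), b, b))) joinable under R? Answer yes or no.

Reduce t₁ = s(k(cons(k(b, cons(e, f(cons(b, s(b)), s(s(e))))), e), cons(e, b))):
1. s(k(cons(k(b, cons(e, f(cons(b, s(b)), s(s(e))))), e), cons(e, b)))  →  s(cons(k(b, cons(e, f(cons(b, s(b)), s(s(e))))), e))   [R1 at 1]
2. s(cons(k(b, cons(e, f(cons(b, s(b)), s(s(e))))), e))  →  s(cons(k(b, cons(e, b)), e))   [R2 at 1.1.2.2]
3. s(cons(k(b, cons(e, b)), e))  →  s(cons(b, e))   [R1 at 1.1]

Reduce t₂ = k(k(s(e), cons(e, b)), cons(e, m(k(b, cons(e, b)), b, b))):
1. k(k(s(e), cons(e, b)), cons(e, m(k(b, cons(e, b)), b, b)))  →  k(s(e), cons(e, m(k(b, cons(e, b)), b, b)))   [R1 at 1]
2. k(s(e), cons(e, m(k(b, cons(e, b)), b, b)))  →  k(s(e), cons(e, b))   [R6 at 2.2]
3. k(s(e), cons(e, b))  →  s(e)   [R1 at ε]

no — NF(t₁) = s(cons(b, e)), NF(t₂) = s(e)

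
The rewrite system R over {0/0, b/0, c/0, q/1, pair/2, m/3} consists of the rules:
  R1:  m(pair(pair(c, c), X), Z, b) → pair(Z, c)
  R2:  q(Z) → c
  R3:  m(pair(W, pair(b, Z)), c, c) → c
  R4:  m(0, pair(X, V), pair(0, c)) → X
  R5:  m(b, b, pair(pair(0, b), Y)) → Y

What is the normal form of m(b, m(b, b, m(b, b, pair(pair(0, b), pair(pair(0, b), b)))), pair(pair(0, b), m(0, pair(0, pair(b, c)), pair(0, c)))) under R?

1. m(b, m(b, b, m(b, b, pair(pair(0, b), pair(pair(0, b), b)))), pair(pair(0, b), m(0, pair(0, pair(b, c)), pair(0, c))))  →  m(b, m(b, b, pair(pair(0, b), b)), pair(pair(0, b), m(0, pair(0, pair(b, c)), pair(0, c))))   [R5 at 2.3]
2. m(b, m(b, b, pair(pair(0, b), b)), pair(pair(0, b), m(0, pair(0, pair(b, c)), pair(0, c))))  →  m(b, b, pair(pair(0, b), m(0, pair(0, pair(b, c)), pair(0, c))))   [R5 at 2]
3. m(b, b, pair(pair(0, b), m(0, pair(0, pair(b, c)), pair(0, c))))  →  m(0, pair(0, pair(b, c)), pair(0, c))   [R5 at ε]
4. m(0, pair(0, pair(b, c)), pair(0, c))  →  0   [R4 at ε]

0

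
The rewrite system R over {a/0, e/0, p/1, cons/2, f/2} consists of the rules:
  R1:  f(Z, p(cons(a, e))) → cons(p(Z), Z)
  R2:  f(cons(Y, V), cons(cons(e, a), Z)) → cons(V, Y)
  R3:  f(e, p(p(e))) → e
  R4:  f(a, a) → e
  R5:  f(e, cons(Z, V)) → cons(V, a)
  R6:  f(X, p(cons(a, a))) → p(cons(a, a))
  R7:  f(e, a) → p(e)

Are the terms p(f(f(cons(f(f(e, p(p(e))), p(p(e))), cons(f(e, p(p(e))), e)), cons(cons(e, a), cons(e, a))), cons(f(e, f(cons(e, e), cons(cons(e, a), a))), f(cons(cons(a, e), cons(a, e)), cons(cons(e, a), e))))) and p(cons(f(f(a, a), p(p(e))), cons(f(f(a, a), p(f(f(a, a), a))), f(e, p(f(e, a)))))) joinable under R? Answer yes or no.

yes — NF(t₁) = p(cons(e, cons(e, e))), NF(t₂) = p(cons(e, cons(e, e)))

Reduce t₁ = p(f(f(cons(f(f(e, p(p(e))), p(p(e))), cons(f(e, p(p(e))), e)), cons(cons(e, a), cons(e, a))), cons(f(e, f(cons(e, e), cons(cons(e, a), a))), f(cons(cons(a, e), cons(a, e)), cons(cons(e, a), e))))):
1. p(f(f(cons(f(f(e, p(p(e))), p(p(e))), cons(f(e, p(p(e))), e)), cons(cons(e, a), cons(e, a))), cons(f(e, f(cons(e, e), cons(cons(e, a), a))), f(cons(cons(a, e), cons(a, e)), cons(cons(e, a), e)))))  →  p(f(cons(cons(f(e, p(p(e))), e), f(f(e, p(p(e))), p(p(e)))), cons(f(e, f(cons(e, e), cons(cons(e, a), a))), f(cons(cons(a, e), cons(a, e)), cons(cons(e, a), e)))))   [R2 at 1.1]
2. p(f(cons(cons(f(e, p(p(e))), e), f(f(e, p(p(e))), p(p(e)))), cons(f(e, f(cons(e, e), cons(cons(e, a), a))), f(cons(cons(a, e), cons(a, e)), cons(cons(e, a), e)))))  →  p(f(cons(cons(e, e), f(f(e, p(p(e))), p(p(e)))), cons(f(e, f(cons(e, e), cons(cons(e, a), a))), f(cons(cons(a, e), cons(a, e)), cons(cons(e, a), e)))))   [R3 at 1.1.1.1]
3. p(f(cons(cons(e, e), f(f(e, p(p(e))), p(p(e)))), cons(f(e, f(cons(e, e), cons(cons(e, a), a))), f(cons(cons(a, e), cons(a, e)), cons(cons(e, a), e)))))  →  p(f(cons(cons(e, e), f(e, p(p(e)))), cons(f(e, f(cons(e, e), cons(cons(e, a), a))), f(cons(cons(a, e), cons(a, e)), cons(cons(e, a), e)))))   [R3 at 1.1.2.1]
4. p(f(cons(cons(e, e), f(e, p(p(e)))), cons(f(e, f(cons(e, e), cons(cons(e, a), a))), f(cons(cons(a, e), cons(a, e)), cons(cons(e, a), e)))))  →  p(f(cons(cons(e, e), e), cons(f(e, f(cons(e, e), cons(cons(e, a), a))), f(cons(cons(a, e), cons(a, e)), cons(cons(e, a), e)))))   [R3 at 1.1.2]
5. p(f(cons(cons(e, e), e), cons(f(e, f(cons(e, e), cons(cons(e, a), a))), f(cons(cons(a, e), cons(a, e)), cons(cons(e, a), e)))))  →  p(f(cons(cons(e, e), e), cons(f(e, cons(e, e)), f(cons(cons(a, e), cons(a, e)), cons(cons(e, a), e)))))   [R2 at 1.2.1.2]
6. p(f(cons(cons(e, e), e), cons(f(e, cons(e, e)), f(cons(cons(a, e), cons(a, e)), cons(cons(e, a), e)))))  →  p(f(cons(cons(e, e), e), cons(cons(e, a), f(cons(cons(a, e), cons(a, e)), cons(cons(e, a), e)))))   [R5 at 1.2.1]
7. p(f(cons(cons(e, e), e), cons(cons(e, a), f(cons(cons(a, e), cons(a, e)), cons(cons(e, a), e)))))  →  p(cons(e, cons(e, e)))   [R2 at 1]

Reduce t₂ = p(cons(f(f(a, a), p(p(e))), cons(f(f(a, a), p(f(f(a, a), a))), f(e, p(f(e, a)))))):
1. p(cons(f(f(a, a), p(p(e))), cons(f(f(a, a), p(f(f(a, a), a))), f(e, p(f(e, a))))))  →  p(cons(f(e, p(p(e))), cons(f(f(a, a), p(f(f(a, a), a))), f(e, p(f(e, a))))))   [R4 at 1.1.1]
2. p(cons(f(e, p(p(e))), cons(f(f(a, a), p(f(f(a, a), a))), f(e, p(f(e, a))))))  →  p(cons(e, cons(f(f(a, a), p(f(f(a, a), a))), f(e, p(f(e, a))))))   [R3 at 1.1]
3. p(cons(e, cons(f(f(a, a), p(f(f(a, a), a))), f(e, p(f(e, a))))))  →  p(cons(e, cons(f(e, p(f(f(a, a), a))), f(e, p(f(e, a))))))   [R4 at 1.2.1.1]
4. p(cons(e, cons(f(e, p(f(f(a, a), a))), f(e, p(f(e, a))))))  →  p(cons(e, cons(f(e, p(f(e, a))), f(e, p(f(e, a))))))   [R4 at 1.2.1.2.1.1]
5. p(cons(e, cons(f(e, p(f(e, a))), f(e, p(f(e, a))))))  →  p(cons(e, cons(f(e, p(p(e))), f(e, p(f(e, a))))))   [R7 at 1.2.1.2.1]
6. p(cons(e, cons(f(e, p(p(e))), f(e, p(f(e, a))))))  →  p(cons(e, cons(e, f(e, p(f(e, a))))))   [R3 at 1.2.1]
7. p(cons(e, cons(e, f(e, p(f(e, a))))))  →  p(cons(e, cons(e, f(e, p(p(e))))))   [R7 at 1.2.2.2.1]
8. p(cons(e, cons(e, f(e, p(p(e))))))  →  p(cons(e, cons(e, e)))   [R3 at 1.2.2]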